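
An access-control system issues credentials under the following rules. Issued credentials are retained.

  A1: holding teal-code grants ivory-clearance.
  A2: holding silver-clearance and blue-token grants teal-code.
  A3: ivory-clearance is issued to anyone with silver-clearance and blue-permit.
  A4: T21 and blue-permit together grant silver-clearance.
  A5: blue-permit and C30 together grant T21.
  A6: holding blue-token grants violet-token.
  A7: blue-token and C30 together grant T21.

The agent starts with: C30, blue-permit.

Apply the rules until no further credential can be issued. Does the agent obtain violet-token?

No

violet-token would need blue-token (A6), but blue-token is never granted.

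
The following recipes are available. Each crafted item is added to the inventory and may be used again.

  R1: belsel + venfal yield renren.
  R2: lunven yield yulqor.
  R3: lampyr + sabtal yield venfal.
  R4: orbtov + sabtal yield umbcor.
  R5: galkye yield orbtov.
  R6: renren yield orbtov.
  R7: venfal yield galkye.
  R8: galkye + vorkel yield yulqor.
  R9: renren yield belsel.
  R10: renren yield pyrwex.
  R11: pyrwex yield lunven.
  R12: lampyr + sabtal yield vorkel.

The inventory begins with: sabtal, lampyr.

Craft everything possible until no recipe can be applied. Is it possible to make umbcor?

Using R3, lampyr and sabtal make venfal.
venfal → galkye (R7).
galkye → orbtov (R5).
Using R4, orbtov and sabtal make umbcor.

Yes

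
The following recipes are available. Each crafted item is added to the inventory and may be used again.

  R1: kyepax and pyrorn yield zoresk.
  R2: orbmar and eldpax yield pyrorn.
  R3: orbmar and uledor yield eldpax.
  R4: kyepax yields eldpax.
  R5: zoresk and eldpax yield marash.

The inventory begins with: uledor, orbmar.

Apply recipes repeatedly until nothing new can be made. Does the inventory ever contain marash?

marash would need zoresk and eldpax (R5), but zoresk is never obtained.

No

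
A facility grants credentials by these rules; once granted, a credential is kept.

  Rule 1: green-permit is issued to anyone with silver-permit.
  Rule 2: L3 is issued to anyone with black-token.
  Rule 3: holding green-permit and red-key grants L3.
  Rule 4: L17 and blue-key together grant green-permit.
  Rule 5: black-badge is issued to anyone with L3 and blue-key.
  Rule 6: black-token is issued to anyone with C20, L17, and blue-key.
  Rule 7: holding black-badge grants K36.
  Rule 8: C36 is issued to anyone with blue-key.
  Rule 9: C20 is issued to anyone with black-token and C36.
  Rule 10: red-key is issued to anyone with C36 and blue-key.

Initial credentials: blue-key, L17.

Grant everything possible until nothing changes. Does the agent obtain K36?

Holding L17 and blue-key grants green-permit (Rule 4).
Holding blue-key grants C36 (Rule 8).
Holding C36 and blue-key grants red-key (Rule 10).
Holding green-permit and red-key grants L3 (Rule 3).
Holding L3 and blue-key grants black-badge (Rule 5).
Holding black-badge grants K36 (Rule 7).

Yes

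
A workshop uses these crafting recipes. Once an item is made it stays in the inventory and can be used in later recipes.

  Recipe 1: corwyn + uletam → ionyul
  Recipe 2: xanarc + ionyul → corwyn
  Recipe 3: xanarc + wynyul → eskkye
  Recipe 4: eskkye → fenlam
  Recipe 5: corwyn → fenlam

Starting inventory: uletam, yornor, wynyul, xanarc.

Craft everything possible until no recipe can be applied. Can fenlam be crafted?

Using Recipe 3, xanarc and wynyul make eskkye.
eskkye → fenlam (Recipe 4).

Yes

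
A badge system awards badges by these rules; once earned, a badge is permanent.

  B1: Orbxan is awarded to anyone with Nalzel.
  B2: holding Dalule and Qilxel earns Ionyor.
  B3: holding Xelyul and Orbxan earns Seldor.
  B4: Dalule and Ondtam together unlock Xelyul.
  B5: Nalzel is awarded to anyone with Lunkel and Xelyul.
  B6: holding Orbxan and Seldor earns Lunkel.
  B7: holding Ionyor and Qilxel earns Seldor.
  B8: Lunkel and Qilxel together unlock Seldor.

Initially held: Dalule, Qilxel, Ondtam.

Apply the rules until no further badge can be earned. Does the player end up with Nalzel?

Nalzel would need Lunkel and Xelyul (B5), but Lunkel is never earned.

No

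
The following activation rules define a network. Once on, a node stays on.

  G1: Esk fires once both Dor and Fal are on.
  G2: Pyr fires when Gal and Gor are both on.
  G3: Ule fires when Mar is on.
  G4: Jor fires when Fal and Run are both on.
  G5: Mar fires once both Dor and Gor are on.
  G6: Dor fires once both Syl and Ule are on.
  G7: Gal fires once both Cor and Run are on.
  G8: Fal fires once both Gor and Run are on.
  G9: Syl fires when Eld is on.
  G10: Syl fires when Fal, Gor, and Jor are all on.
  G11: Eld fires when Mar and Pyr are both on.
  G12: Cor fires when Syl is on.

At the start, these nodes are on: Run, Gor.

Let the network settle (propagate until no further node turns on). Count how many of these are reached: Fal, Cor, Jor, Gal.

G8: Gor and Run on → Fal on.
G4: Fal and Run on → Jor on.
Fal, Gor, and Jor are on, so Syl fires (G10).
G12: Syl on → Cor on.
Cor and Run are on, so Gal fires (G7).
Fal: reached.
Cor: reached.
Jor: reached.
Gal: reached.
All 4 are reached.

4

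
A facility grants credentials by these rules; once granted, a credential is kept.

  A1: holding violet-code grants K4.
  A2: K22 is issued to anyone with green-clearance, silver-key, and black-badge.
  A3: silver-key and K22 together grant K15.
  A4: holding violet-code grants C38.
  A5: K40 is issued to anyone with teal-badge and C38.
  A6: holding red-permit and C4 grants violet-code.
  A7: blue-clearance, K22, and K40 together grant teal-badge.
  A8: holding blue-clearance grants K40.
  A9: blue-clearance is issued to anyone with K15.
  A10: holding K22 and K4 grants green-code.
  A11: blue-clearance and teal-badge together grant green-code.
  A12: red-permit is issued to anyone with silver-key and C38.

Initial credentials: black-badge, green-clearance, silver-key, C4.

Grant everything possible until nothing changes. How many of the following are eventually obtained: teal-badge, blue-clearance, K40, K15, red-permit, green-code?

Holding green-clearance, silver-key, and black-badge grants K22 (A2).
Holding silver-key and K22 grants K15 (A3).
Holding K15 grants blue-clearance (A9).
Holding blue-clearance grants K40 (A8).
Holding blue-clearance, K22, and K40 grants teal-badge (A7).
Holding blue-clearance and teal-badge grants green-code (A11).
teal-badge: reached.
blue-clearance: reached.
K40: reached.
K15: reached.
red-permit would need silver-key and C38 (A12), but C38 is never granted.
green-code: reached.
Reached: teal-badge, blue-clearance, K40, K15, and green-code — 5 of the 6.

5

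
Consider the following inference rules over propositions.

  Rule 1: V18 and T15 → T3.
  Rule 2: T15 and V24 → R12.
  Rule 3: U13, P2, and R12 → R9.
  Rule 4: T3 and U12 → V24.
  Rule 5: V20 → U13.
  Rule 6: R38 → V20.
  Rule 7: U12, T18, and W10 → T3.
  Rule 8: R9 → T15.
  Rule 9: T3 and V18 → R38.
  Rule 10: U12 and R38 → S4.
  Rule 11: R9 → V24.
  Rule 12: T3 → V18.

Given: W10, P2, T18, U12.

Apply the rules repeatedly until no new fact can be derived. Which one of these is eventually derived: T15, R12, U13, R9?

From U12, T18, and W10, Rule 7 gives T3.
T3 holds, so V18 follows (Rule 12).
T3 and V18 hold, so R38 follows (Rule 9).
From R38, Rule 6 gives V20.
V20 holds, so U13 follows (Rule 5).
R9 would need U13, P2, and R12 (Rule 3), but R12 is never established. T15 would need R9 (Rule 8), but R9 is never established. R12 would need T15 and V24 (Rule 2), but T15 is never established.

U13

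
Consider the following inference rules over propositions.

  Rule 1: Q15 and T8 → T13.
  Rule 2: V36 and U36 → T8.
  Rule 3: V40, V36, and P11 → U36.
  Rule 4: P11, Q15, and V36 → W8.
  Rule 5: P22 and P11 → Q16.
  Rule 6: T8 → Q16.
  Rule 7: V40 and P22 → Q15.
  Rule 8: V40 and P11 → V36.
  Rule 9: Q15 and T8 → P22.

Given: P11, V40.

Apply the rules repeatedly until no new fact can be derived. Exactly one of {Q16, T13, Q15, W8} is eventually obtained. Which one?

Q16

From V40 and P11, Rule 8 gives V36.
From V40, V36, and P11, Rule 3 gives U36.
From V36 and U36, Rule 2 gives T8.
T8 holds, so Q16 follows (Rule 6).
W8 would need P11, Q15, and V36 (Rule 4), but Q15 is never established. T13 would need Q15 and T8 (Rule 1), but Q15 is never established. Q15 would need V40 and P22 (Rule 7), but P22 is never established.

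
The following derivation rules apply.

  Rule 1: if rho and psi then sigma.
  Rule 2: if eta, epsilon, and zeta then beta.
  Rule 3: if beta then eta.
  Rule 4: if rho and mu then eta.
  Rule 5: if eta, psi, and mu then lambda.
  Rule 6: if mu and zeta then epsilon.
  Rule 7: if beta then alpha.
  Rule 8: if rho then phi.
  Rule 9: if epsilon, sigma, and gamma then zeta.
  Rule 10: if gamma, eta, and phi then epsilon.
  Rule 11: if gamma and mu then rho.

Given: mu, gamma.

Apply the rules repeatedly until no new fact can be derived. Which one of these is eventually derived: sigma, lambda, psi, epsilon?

gamma and mu hold, so rho follows (Rule 11).
rho and mu hold, so eta follows (Rule 4).
rho holds, so phi follows (Rule 8).
From gamma, eta, and phi, Rule 10 gives epsilon.
No rule produces psi, and it is not given. lambda would need eta, psi, and mu (Rule 5), but psi is never established. sigma would need rho and psi (Rule 1), but psi is never established.

epsilon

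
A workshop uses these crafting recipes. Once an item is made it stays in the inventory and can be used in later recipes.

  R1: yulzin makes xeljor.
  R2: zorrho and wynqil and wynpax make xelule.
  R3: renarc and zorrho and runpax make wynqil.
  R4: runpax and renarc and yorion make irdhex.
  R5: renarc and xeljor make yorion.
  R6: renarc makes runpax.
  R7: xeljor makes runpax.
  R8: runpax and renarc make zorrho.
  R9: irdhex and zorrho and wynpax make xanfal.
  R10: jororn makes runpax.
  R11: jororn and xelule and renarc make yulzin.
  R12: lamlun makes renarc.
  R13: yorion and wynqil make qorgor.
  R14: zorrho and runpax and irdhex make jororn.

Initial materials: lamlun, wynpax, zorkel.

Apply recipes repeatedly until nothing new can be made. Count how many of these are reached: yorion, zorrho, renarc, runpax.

3

Using R12, lamlun makes renarc.
Using R6, renarc makes runpax.
Using R8, runpax and renarc make zorrho.
yorion would need renarc and xeljor (R5), but xeljor is never obtained.
zorrho: reached.
renarc: reached.
runpax: reached.
Reached: zorrho, renarc, and runpax — 3 of the 4.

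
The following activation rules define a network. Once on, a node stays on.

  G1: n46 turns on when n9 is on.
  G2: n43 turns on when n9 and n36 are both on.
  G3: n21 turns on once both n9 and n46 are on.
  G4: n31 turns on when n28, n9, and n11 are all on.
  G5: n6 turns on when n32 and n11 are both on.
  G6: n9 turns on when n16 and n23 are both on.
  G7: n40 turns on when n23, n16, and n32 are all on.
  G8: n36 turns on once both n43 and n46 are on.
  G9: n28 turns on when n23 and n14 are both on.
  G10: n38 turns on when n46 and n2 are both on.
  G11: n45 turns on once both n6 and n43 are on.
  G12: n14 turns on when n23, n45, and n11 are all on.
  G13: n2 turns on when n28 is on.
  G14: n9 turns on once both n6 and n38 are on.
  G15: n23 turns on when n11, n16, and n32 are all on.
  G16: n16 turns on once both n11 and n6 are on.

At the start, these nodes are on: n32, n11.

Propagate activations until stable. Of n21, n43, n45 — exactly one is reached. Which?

n21

n32 and n11 are on, so n6 turns on (G5).
G16: n11 and n6 on → n16 on.
G15: n11, n16, and n32 on → n23 on.
G6: n16 and n23 on → n9 on.
n9 is on, so n46 turns on (G1).
G3: n9 and n46 on → n21 on.
n45 would need n6 and n43 (G11), but n43 never turns on. n43 would need n9 and n36 (G2), but n36 never turns on.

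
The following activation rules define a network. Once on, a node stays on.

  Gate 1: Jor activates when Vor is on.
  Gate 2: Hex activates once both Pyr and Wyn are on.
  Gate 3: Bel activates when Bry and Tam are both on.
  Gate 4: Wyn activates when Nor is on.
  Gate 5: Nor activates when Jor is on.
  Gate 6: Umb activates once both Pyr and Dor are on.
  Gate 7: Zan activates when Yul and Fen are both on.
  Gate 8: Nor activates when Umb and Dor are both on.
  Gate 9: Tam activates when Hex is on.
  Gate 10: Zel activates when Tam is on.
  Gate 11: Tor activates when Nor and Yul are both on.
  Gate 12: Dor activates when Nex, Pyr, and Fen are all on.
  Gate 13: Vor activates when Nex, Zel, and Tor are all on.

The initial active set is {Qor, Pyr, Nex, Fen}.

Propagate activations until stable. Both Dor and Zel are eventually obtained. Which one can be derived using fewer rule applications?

Dor

Dor: Nex, Pyr, and Fen are on, so Dor activates (Gate 12). [1 rule application]
Zel: Nex, Pyr, and Fen are on, so Dor activates (Gate 12). Gate 6: Pyr and Dor on → Umb on. Gate 8: Umb and Dor on → Nor on. Gate 4: Nor on → Wyn on. Pyr and Wyn are on, so Hex activates (Gate 2). Gate 9: Hex on → Tam on. Tam is on, so Zel activates (Gate 10). [7 rule applications]
Dor needs fewer.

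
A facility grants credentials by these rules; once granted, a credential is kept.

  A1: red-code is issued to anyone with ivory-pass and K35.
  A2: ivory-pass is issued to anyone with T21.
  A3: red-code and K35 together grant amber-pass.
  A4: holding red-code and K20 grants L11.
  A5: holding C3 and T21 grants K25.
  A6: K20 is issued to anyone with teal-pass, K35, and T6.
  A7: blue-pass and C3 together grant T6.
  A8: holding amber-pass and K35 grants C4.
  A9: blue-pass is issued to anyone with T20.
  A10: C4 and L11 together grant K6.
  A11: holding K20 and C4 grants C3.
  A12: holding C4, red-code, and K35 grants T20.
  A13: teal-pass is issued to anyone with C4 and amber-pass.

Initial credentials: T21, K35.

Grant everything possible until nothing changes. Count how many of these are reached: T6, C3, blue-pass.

1

Holding T21 grants ivory-pass (A2).
Holding ivory-pass and K35 grants red-code (A1).
Holding red-code and K35 grants amber-pass (A3).
Holding amber-pass and K35 grants C4 (A8).
Holding C4, red-code, and K35 grants T20 (A12).
Holding T20 grants blue-pass (A9).
T6 would need blue-pass and C3 (A7), but C3 is never granted.
C3 would need K20 and C4 (A11), but K20 is never granted.
blue-pass: reached.
Reached: blue-pass — 1 of the 3.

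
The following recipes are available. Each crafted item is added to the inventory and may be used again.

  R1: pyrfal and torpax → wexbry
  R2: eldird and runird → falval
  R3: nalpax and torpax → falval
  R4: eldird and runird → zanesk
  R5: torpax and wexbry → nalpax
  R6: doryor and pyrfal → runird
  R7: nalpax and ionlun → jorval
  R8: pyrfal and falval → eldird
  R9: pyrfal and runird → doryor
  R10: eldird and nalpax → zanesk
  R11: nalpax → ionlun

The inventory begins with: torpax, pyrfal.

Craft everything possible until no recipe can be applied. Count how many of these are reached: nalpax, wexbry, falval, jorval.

4

Using R1, pyrfal and torpax make wexbry.
torpax and wexbry → nalpax (R5).
nalpax → ionlun (R11).
Using R3, nalpax and torpax make falval.
Using R7, nalpax and ionlun make jorval.
nalpax: reached.
wexbry: reached.
falval: reached.
jorval: reached.
All 4 are reached.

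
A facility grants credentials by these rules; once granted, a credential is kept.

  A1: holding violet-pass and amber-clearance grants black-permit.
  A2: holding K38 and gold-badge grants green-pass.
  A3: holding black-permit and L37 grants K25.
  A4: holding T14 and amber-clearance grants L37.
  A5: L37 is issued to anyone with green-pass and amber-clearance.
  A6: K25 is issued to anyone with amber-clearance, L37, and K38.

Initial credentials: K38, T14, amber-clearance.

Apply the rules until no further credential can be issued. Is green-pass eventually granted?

green-pass would need K38 and gold-badge (A2), but gold-badge is never granted.

No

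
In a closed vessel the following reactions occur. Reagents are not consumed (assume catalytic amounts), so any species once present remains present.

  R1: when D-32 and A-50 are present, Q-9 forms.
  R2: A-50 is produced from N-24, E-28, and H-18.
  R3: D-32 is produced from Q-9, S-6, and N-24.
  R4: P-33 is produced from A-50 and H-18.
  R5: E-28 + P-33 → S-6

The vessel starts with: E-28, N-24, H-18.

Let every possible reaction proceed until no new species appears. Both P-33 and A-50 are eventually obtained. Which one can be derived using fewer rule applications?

A-50: N-24, E-28, and H-18 present → A-50 forms (R2). [1 rule application]
P-33: N-24, E-28, and H-18 present → A-50 forms (R2). A-50 and H-18 present → P-33 forms (R4). [2 rule applications]
A-50 needs fewer.

A-50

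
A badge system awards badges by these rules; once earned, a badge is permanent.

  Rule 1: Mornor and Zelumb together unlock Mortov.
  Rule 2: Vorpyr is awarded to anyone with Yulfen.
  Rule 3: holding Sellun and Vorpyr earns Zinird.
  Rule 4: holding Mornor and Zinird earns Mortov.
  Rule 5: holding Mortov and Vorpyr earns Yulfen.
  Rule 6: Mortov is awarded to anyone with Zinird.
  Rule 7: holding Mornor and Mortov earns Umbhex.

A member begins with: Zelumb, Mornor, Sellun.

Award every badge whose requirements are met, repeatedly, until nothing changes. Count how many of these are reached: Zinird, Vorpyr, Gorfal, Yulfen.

Zinird would need Sellun and Vorpyr (Rule 3), but Vorpyr is never earned.
Vorpyr would need Yulfen (Rule 2), but Yulfen is never earned.
No rule produces Gorfal, and it is not given.
Yulfen would need Mortov and Vorpyr (Rule 5), but Vorpyr is never earned.
None of the 4 are reached.

0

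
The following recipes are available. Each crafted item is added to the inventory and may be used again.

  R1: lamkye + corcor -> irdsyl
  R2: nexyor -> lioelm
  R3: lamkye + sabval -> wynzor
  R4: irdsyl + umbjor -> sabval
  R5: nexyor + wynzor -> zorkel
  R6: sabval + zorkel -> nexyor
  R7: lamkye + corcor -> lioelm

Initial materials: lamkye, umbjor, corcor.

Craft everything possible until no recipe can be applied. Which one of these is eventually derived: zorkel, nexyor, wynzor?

lamkye + corcor -> irdsyl (R1).
Using R4, irdsyl and umbjor make sabval.
lamkye + sabval -> wynzor (R3).
nexyor would need sabval and zorkel (R6), but zorkel is never obtained. zorkel would need nexyor and wynzor (R5), but nexyor is never obtained.

wynzor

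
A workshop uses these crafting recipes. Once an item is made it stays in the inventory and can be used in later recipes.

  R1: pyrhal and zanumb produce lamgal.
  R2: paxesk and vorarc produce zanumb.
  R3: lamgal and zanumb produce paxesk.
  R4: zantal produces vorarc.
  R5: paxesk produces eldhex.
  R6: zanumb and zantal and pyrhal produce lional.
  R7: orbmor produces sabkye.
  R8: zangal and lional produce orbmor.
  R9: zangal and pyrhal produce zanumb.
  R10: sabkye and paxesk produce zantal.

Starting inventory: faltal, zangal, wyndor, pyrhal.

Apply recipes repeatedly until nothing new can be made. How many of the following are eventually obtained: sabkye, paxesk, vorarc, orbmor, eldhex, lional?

2

zangal and pyrhal → zanumb (R9).
pyrhal and zanumb → lamgal (R1).
lamgal and zanumb → paxesk (R3).
paxesk → eldhex (R5).
sabkye would need orbmor (R7), but orbmor is never obtained.
paxesk: reached.
vorarc would need zantal (R4), but zantal is never obtained.
orbmor would need zangal and lional (R8), but lional is never obtained.
eldhex: reached.
lional would need zanumb, zantal, and pyrhal (R6), but zantal is never obtained.
Reached: paxesk and eldhex — 2 of the 6.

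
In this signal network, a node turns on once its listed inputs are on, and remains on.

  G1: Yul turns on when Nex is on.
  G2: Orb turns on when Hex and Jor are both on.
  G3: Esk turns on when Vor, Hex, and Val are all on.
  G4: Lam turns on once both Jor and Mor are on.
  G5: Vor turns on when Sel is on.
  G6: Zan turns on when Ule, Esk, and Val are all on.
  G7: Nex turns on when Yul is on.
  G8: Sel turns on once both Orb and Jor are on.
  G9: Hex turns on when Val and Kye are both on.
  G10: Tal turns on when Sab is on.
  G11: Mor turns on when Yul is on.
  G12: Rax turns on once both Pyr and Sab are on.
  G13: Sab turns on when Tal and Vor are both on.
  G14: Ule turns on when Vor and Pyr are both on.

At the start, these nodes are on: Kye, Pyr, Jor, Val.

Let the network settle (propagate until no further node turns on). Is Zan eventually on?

G9: Val and Kye on → Hex on.
G2: Hex and Jor on → Orb on.
G8: Orb and Jor on → Sel on.
Sel is on, so Vor turns on (G5).
G3: Vor, Hex, and Val on → Esk on.
G14: Vor and Pyr on → Ule on.
G6: Ule, Esk, and Val on → Zan on.

Yes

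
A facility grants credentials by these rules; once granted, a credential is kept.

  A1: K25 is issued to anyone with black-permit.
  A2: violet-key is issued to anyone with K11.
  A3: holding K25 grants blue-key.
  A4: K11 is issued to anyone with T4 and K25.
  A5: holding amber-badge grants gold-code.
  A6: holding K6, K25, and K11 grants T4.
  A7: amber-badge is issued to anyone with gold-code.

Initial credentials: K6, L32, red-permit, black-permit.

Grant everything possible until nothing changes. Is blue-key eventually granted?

Yes

Holding black-permit grants K25 (A1).
Holding K25 grants blue-key (A3).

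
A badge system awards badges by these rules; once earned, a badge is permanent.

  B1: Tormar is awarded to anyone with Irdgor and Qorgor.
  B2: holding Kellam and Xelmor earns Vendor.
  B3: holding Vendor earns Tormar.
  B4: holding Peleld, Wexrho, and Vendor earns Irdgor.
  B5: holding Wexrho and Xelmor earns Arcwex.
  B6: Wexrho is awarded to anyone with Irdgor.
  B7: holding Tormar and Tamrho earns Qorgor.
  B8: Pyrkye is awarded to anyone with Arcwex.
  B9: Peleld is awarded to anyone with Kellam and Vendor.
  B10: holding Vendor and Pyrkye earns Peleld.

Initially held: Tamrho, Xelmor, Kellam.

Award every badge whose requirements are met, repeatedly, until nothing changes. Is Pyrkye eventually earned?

Pyrkye would need Arcwex (B8), but Arcwex is never earned.

No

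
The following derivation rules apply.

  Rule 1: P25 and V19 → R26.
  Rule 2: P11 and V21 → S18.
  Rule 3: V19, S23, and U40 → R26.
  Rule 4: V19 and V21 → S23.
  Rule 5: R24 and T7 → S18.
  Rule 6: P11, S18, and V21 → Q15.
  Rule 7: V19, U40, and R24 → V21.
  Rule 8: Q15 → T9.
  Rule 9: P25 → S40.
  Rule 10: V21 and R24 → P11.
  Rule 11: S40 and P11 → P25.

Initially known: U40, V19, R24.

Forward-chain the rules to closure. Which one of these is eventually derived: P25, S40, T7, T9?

V19, U40, and R24 hold, so V21 follows (Rule 7).
From V21 and R24, Rule 10 gives P11.
P11 and V21 hold, so S18 follows (Rule 2).
P11, S18, and V21 hold, so Q15 follows (Rule 6).
Q15 holds, so T9 follows (Rule 8).
S40 would need P25 (Rule 9), but P25 is never established. P25 would need S40 and P11 (Rule 11), but S40 is never established. No rule produces T7, and it is not given.

T9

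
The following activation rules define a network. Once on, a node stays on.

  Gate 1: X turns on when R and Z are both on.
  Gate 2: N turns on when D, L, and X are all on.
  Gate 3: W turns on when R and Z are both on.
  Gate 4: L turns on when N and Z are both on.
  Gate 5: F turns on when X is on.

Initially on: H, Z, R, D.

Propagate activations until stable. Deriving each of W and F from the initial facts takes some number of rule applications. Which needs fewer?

W: Gate 3: R and Z on → W on. [1 rule application]
F: Gate 1: R and Z on → X on. X is on, so F turns on (Gate 5). [2 rule applications]
W needs fewer.

W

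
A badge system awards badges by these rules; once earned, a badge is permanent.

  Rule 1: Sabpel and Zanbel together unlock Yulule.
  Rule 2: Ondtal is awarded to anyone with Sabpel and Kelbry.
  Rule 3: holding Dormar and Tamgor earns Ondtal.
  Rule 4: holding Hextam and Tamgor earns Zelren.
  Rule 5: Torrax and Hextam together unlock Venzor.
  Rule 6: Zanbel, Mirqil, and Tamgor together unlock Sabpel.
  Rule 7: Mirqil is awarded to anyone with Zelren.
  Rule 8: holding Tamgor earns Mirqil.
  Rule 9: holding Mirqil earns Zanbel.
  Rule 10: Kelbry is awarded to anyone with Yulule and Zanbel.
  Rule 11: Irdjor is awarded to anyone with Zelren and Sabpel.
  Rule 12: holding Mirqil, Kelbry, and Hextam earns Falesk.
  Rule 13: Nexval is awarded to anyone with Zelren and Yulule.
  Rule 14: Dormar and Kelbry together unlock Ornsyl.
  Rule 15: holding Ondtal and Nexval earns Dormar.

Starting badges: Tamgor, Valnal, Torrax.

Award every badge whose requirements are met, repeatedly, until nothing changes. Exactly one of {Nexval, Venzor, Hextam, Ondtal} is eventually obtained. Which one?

Ondtal

With Tamgor, Mirqil is earned (Rule 8).
With Mirqil, Zanbel is earned (Rule 9).
With Zanbel, Mirqil, and Tamgor, Sabpel is earned (Rule 6).
With Sabpel and Zanbel, Yulule is earned (Rule 1).
With Yulule and Zanbel, Kelbry is earned (Rule 10).
With Sabpel and Kelbry, Ondtal is earned (Rule 2).
Venzor would need Torrax and Hextam (Rule 5), but Hextam is never earned. No rule produces Hextam, and it is not given. Nexval would need Zelren and Yulule (Rule 13), but Zelren is never earned.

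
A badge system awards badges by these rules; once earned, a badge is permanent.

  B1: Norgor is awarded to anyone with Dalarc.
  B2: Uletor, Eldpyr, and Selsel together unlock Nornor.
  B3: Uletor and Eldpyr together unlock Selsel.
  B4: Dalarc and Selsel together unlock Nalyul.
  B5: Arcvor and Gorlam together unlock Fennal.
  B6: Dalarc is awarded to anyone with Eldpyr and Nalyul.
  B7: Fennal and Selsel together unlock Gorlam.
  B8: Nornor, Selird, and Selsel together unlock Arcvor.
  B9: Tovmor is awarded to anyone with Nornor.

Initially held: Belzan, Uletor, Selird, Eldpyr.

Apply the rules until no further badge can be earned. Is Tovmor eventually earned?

Yes

With Uletor and Eldpyr, Selsel is earned (B3).
With Uletor, Eldpyr, and Selsel, Nornor is earned (B2).
With Nornor, Tovmor is earned (B9).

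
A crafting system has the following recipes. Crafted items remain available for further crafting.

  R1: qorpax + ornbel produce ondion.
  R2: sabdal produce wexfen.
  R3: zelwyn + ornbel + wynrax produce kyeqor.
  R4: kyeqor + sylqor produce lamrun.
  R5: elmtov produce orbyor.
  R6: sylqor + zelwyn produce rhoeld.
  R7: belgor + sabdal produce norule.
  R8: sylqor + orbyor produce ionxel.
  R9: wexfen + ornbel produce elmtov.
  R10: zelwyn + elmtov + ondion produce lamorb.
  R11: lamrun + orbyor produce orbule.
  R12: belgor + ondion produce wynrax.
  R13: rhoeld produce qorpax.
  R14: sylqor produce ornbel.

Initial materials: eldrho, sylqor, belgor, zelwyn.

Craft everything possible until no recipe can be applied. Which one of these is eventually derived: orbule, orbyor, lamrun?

Using R6, sylqor and zelwyn make rhoeld.
Using R14, sylqor makes ornbel.
Using R13, rhoeld makes qorpax.
qorpax + ornbel → ondion (R1).
Using R12, belgor and ondion make wynrax.
zelwyn + ornbel + wynrax → kyeqor (R3).
kyeqor + sylqor → lamrun (R4).
orbule would need lamrun and orbyor (R11), but orbyor is never obtained. orbyor would need elmtov (R5), but elmtov is never obtained.

lamrun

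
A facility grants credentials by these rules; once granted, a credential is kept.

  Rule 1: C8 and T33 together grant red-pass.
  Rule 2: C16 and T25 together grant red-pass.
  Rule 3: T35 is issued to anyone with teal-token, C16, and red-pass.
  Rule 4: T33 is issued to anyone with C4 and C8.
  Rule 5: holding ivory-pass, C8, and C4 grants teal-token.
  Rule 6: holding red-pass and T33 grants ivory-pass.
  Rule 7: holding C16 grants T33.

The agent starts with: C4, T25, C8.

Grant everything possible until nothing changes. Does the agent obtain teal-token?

Holding C4 and C8 grants T33 (Rule 4).
Holding C8 and T33 grants red-pass (Rule 1).
Holding red-pass and T33 grants ivory-pass (Rule 6).
Holding ivory-pass, C8, and C4 grants teal-token (Rule 5).

Yes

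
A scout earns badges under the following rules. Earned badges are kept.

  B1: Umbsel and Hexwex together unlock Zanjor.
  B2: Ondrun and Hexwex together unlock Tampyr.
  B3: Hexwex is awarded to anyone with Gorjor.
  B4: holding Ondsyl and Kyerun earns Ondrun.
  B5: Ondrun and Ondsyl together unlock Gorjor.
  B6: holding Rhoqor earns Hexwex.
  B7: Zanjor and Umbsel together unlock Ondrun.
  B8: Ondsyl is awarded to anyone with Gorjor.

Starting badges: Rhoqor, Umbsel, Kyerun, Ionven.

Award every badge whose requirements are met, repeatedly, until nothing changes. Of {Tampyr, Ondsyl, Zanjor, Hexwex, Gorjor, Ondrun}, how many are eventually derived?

4

With Rhoqor, Hexwex is earned (B6).
With Umbsel and Hexwex, Zanjor is earned (B1).
With Zanjor and Umbsel, Ondrun is earned (B7).
With Ondrun and Hexwex, Tampyr is earned (B2).
Tampyr: reached.
Ondsyl would need Gorjor (B8), but Gorjor is never earned.
Zanjor: reached.
Hexwex: reached.
Gorjor would need Ondrun and Ondsyl (B5), but Ondsyl is never earned.
Ondrun: reached.
Reached: Tampyr, Zanjor, Hexwex, and Ondrun — 4 of the 6.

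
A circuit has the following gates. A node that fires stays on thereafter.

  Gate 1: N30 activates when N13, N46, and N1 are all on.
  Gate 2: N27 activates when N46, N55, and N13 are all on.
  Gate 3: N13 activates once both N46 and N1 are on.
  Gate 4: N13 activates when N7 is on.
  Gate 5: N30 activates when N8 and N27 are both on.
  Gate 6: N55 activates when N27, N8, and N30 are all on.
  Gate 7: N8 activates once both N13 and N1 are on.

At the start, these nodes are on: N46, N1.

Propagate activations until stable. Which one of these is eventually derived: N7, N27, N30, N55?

N30

Gate 3: N46 and N1 on → N13 on.
N13, N46, and N1 are on, so N30 activates (Gate 1).
N27 would need N46, N55, and N13 (Gate 2), but N55 never turns on. N55 would need N27, N8, and N30 (Gate 6), but N27 never turns on. No rule produces N7, and it is not given.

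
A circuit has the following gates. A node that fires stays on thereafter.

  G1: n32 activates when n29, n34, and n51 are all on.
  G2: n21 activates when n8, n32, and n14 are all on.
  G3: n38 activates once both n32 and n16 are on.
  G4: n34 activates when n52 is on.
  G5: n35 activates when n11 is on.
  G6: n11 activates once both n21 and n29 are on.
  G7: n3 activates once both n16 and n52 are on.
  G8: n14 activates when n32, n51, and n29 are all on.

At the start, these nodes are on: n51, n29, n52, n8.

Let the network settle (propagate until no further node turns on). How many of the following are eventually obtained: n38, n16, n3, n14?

G4: n52 on → n34 on.
G1: n29, n34, and n51 on → n32 on.
n32, n51, and n29 are on, so n14 activates (G8).
n38 would need n32 and n16 (G3), but n16 never turns on.
No rule produces n16, and it is not given.
n3 would need n16 and n52 (G7), but n16 never turns on.
n14: reached.
Reached: n14 — 1 of the 4.

1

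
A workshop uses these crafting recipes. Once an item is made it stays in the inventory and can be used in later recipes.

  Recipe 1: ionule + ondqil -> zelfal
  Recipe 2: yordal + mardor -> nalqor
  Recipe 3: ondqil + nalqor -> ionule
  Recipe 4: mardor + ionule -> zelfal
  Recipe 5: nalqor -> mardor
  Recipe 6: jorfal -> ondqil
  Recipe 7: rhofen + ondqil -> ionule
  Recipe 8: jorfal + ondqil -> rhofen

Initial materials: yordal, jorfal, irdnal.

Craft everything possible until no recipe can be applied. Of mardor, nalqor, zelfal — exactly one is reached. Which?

Using Recipe 6, jorfal makes ondqil.
Using Recipe 8, jorfal and ondqil make rhofen.
Using Recipe 7, rhofen and ondqil make ionule.
ionule + ondqil -> zelfal (Recipe 1).
mardor would need nalqor (Recipe 5), but nalqor is never obtained. nalqor would need yordal and mardor (Recipe 2), but mardor is never obtained.

zelfal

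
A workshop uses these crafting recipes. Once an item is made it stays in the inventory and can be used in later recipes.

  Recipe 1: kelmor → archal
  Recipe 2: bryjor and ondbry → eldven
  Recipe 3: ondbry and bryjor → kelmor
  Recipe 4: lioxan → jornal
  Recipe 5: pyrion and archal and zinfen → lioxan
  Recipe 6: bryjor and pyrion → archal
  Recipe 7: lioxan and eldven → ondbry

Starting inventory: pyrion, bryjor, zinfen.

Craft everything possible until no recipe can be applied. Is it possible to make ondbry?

ondbry would need lioxan and eldven (Recipe 7), but eldven is never obtained.

No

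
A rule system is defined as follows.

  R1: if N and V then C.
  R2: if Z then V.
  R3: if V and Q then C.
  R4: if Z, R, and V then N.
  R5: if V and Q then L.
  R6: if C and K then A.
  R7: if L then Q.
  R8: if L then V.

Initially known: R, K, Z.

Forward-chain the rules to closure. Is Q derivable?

Q would need L (R7), but L is never established.

No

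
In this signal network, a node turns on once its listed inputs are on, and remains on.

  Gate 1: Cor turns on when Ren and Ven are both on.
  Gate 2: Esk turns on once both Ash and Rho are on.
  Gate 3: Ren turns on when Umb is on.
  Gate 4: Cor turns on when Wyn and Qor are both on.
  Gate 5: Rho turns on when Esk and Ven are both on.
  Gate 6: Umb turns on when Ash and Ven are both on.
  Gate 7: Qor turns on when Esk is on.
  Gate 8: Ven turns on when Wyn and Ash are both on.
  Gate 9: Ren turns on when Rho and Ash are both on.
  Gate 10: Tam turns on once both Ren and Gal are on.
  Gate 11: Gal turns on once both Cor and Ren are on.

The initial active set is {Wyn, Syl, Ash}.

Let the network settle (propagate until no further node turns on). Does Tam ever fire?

Gate 8: Wyn and Ash on → Ven on.
Ash and Ven are on, so Umb turns on (Gate 6).
Gate 3: Umb on → Ren on.
Ren and Ven are on, so Cor turns on (Gate 1).
Gate 11: Cor and Ren on → Gal on.
Gate 10: Ren and Gal on → Tam on.

Yes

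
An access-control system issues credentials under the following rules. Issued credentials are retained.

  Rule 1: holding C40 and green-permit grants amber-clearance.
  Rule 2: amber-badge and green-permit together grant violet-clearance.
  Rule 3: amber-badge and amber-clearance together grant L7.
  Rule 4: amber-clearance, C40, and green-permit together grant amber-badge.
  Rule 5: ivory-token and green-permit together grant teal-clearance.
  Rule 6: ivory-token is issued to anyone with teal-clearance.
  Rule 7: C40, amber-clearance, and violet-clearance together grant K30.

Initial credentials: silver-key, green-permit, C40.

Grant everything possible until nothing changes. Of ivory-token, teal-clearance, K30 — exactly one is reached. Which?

K30

Holding C40 and green-permit grants amber-clearance (Rule 1).
Holding amber-clearance, C40, and green-permit grants amber-badge (Rule 4).
Holding amber-badge and green-permit grants violet-clearance (Rule 2).
Holding C40, amber-clearance, and violet-clearance grants K30 (Rule 7).
teal-clearance would need ivory-token and green-permit (Rule 5), but ivory-token is never granted. ivory-token would need teal-clearance (Rule 6), but teal-clearance is never granted.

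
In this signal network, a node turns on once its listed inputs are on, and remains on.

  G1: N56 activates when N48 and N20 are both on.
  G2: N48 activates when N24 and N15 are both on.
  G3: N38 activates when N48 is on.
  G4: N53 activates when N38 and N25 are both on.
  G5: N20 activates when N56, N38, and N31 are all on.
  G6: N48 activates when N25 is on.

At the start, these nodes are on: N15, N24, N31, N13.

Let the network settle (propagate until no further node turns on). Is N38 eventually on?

G2: N24 and N15 on → N48 on.
G3: N48 on → N38 on.

Yes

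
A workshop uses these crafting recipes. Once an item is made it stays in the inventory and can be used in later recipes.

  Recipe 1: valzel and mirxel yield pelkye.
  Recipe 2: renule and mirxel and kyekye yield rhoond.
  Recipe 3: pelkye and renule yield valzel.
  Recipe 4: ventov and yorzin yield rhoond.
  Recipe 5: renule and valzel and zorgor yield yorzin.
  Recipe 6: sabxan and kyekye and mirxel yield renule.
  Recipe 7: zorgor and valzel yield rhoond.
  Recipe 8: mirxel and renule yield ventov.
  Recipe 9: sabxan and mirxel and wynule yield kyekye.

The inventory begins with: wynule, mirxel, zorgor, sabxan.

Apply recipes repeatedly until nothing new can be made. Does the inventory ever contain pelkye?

pelkye would need valzel and mirxel (Recipe 1), but valzel is never obtained.

No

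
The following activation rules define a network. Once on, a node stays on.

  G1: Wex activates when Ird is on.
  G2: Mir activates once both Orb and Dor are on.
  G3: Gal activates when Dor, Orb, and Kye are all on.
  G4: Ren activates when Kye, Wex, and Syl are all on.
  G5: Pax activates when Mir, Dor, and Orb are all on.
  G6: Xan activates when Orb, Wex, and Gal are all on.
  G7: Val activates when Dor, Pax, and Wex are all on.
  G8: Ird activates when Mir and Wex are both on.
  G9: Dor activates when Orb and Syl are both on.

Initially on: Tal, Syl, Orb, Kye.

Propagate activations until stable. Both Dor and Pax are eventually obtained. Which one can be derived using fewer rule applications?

Dor: G9: Orb and Syl on → Dor on. [1 rule application]
Pax: Orb and Syl are on, so Dor activates (G9). G2: Orb and Dor on → Mir on. G5: Mir, Dor, and Orb on → Pax on. [3 rule applications]
Dor needs fewer.

Dor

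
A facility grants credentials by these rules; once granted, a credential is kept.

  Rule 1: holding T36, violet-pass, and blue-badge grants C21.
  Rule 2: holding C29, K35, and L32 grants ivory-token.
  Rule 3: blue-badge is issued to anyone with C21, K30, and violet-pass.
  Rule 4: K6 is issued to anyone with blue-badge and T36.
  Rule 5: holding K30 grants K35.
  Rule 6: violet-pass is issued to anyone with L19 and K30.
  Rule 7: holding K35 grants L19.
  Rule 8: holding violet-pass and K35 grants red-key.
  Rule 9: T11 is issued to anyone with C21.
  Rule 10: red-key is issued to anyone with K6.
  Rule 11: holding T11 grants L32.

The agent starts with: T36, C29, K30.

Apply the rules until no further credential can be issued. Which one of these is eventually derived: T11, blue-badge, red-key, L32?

Holding K30 grants K35 (Rule 5).
Holding K35 grants L19 (Rule 7).
Holding L19 and K30 grants violet-pass (Rule 6).
Holding violet-pass and K35 grants red-key (Rule 8).
L32 would need T11 (Rule 11), but T11 is never granted. T11 would need C21 (Rule 9), but C21 is never granted. blue-badge would need C21, K30, and violet-pass (Rule 3), but C21 is never granted.

red-key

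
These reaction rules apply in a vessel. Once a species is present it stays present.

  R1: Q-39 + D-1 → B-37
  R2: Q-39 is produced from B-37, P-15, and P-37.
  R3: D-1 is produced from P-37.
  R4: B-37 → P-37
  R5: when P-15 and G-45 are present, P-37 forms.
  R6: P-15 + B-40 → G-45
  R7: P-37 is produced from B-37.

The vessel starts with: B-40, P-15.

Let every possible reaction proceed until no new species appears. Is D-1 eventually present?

P-15 and B-40 present → G-45 forms (R6).
P-15 and G-45 present → P-37 forms (R5).
P-37 present → D-1 forms (R3).

Yes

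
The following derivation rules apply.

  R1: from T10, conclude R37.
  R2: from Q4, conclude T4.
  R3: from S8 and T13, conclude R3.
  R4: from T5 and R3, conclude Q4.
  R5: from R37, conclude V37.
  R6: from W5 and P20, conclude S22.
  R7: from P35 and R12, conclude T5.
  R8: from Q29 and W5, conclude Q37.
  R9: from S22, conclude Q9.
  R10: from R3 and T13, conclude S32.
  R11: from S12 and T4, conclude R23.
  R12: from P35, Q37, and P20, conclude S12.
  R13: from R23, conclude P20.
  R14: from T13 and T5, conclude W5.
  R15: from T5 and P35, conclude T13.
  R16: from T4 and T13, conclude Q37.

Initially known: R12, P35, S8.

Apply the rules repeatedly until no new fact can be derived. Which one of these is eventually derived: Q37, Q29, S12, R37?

Q37

P35 and R12 hold, so T5 follows (R7).
T5 and P35 hold, so T13 follows (R15).
From S8 and T13, R3 gives R3.
T5 and R3 hold, so Q4 follows (R4).
From Q4, R2 gives T4.
T4 and T13 hold, so Q37 follows (R16).
No rule produces Q29, and it is not given. S12 would need P35, Q37, and P20 (R12), but P20 is never established. R37 would need T10 (R1), but T10 is never established.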